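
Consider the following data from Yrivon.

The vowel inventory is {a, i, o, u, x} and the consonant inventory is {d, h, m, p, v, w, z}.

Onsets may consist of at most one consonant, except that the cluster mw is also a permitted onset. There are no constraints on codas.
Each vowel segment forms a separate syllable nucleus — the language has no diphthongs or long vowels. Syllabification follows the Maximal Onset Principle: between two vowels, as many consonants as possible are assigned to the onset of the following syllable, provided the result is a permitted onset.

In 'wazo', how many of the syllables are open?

2

Vowels present: a, o; each is a nucleus, giving 2 syllables.
σ1/σ2 boundary: just /z/ — single C goes to the following onset.
Syllabification: wa.zo.
Classifying each syllable: /wa/ (open), /zo/ (open).
Open syllables: 2.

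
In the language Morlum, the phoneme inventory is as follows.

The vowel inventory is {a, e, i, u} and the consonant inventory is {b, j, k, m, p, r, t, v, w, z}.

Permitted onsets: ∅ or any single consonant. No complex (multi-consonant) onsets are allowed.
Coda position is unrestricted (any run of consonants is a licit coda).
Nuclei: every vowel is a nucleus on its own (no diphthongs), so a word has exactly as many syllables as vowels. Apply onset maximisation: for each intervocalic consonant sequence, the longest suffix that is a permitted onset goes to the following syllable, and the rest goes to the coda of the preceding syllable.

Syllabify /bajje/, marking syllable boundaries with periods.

baj.je

The vowels are a, e — 2 nuclei, so 2 syllables.
σ1/σ2 boundary: /jj/ — longest licit onset from the right is /j/, leaving /j/ as coda.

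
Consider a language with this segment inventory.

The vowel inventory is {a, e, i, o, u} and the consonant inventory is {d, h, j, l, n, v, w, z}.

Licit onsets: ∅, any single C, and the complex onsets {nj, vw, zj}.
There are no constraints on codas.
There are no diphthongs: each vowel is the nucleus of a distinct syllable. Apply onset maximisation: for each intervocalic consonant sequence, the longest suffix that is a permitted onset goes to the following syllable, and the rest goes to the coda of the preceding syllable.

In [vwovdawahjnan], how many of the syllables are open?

1

Nuclei (vowels): o, a, a, a → 4 syllables.
V1 /o/ – V2 /a/: /vd/ splits as /v/ + /d/ (/d/ is the longest suffix that is a licit onset).
V2 /a/ – V3 /a/: just /w/ — single C goes to the following onset.
V3 /a/ – V4 /a/: /hjn/; trying suffixes from longest down, /n/ is the first permitted one, so coda /hj/ | onset /n/.
Result: vwov.da.wahj.nan.
Classifying each syllable: /vwov/ (closed), /da/ (open), /wahj/ (closed), /nan/ (closed).
Open syllables: 1.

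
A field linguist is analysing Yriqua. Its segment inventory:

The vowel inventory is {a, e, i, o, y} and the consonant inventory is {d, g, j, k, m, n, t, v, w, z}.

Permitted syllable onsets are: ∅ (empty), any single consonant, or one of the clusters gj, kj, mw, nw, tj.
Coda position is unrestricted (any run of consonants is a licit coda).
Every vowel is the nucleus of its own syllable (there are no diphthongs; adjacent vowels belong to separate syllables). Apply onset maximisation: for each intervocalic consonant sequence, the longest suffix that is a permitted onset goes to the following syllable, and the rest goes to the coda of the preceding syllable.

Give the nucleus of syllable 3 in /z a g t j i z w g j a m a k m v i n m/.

a

Vowels present: a, i, a, a, i; each is a nucleus, giving 5 syllables.
The third nucleus (vowel 3 from the left) is /a/.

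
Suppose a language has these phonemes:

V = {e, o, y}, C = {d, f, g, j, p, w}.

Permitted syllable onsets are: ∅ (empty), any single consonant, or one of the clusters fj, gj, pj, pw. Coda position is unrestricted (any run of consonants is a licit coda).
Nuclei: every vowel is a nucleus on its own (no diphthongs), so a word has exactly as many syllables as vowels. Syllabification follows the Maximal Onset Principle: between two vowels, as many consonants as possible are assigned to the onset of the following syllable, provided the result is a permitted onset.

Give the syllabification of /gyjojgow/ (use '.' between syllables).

gy.joj.gow

Nuclei (vowels): y, o, o → 3 syllables.
σ1/σ2 boundary: just /j/ — single C goes to the following onset.
σ2/σ3 boundary: /jg/ — longest licit onset from the right is /g/, leaving /j/ as coda.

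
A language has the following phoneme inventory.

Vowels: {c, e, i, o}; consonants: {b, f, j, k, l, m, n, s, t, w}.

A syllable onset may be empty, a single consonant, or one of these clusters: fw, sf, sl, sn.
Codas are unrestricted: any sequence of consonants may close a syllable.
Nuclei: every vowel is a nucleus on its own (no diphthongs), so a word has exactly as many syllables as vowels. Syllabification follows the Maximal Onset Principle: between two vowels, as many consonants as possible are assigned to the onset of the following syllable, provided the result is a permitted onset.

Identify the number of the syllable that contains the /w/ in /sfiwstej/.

1

Nuclei (vowels): i, e → 2 syllables.
Between /i/ (V1) and /e/ (V2): /wst/; trying suffixes from longest down, /t/ is the first permitted one, so coda /ws/ | onset /t/.
Result: sfiws.tej.
The /w/ is in the coda of syllable 1 (/sfiws/).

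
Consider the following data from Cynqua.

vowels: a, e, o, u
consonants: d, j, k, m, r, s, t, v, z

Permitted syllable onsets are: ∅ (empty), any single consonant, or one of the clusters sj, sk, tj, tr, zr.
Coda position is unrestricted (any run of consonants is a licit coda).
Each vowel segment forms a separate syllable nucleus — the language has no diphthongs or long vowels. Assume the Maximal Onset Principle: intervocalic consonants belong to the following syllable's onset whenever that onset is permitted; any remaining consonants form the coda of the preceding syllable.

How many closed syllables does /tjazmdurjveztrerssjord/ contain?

5

The vowels are a, u, e, e, o — 5 nuclei, so 5 syllables.
/a…u/ gap (V1→V2): /zmd/ — longest licit onset from the right is /d/, leaving /zm/ as coda.
/u…e/ gap (V2→V3): /rjv/; trying suffixes from longest down, /v/ is the first permitted one, so coda /rj/ | onset /v/.
/e…e/ gap (V3→V4): /ztr/ — longest licit onset from the right is /tr/, leaving /z/ as coda.
/e…o/ gap (V4→V5): /rssj/ splits as /rs/ + /sj/ (/sj/ is the longest suffix that is a licit onset).
Result: tjazm.durj.vez.trers.sjord.
Classifying each syllable: /tjazm/ (closed), /durj/ (closed), /vez/ (closed), /trers/ (closed), /sjord/ (closed).
Closed syllables: 5.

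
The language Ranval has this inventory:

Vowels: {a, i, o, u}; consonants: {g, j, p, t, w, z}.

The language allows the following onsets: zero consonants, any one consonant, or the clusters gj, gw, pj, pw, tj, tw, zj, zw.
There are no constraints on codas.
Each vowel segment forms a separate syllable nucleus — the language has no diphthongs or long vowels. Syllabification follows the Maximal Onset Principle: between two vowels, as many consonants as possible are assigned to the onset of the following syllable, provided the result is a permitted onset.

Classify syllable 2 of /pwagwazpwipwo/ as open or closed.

closed

The vowels are a, a, i, o — 4 nuclei, so 4 syllables.
σ1/σ2 boundary: /gw/ is a licit onset in full, so it all attaches to the next syllable.
σ2/σ3 boundary: /zpw/ splits as /z/ + /pw/ (/pw/ is the longest suffix that is a licit onset).
σ3/σ4 boundary: /pw/ — entire cluster is a permitted onset → onset /pw/, coda ∅.
Putting it together: pwa.gwaz.pwi.pwo.
Syllable 2 is /gwaz/ with coda /z/, so it is closed.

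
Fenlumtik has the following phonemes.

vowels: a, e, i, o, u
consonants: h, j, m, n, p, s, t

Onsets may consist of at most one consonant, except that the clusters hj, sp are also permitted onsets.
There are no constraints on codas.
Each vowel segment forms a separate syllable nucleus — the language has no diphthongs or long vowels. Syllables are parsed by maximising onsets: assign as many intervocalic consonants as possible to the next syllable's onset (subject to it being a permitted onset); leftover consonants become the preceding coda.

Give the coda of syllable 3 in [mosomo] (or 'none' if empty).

Nuclei (vowels): o, o, o → 3 syllables.
/o…o/ gap (V1→V2): just /s/ — single C goes to the following onset.
/o…o/ gap (V2→V3): /m/ → onset of the next syllable (single consonants are always licit onsets).
Result: mo.so.mo.
Syllable 3 is /mo/: onset /m/, nucleus /o/, coda ∅.

none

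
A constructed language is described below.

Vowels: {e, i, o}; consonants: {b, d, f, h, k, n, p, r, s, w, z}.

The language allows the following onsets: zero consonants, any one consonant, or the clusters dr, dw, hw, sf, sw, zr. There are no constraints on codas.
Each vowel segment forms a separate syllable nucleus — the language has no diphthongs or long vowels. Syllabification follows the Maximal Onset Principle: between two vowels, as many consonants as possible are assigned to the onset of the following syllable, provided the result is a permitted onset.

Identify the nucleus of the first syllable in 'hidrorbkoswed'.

i

The vowels are i, o, o, e — 4 nuclei, so 4 syllables.
The first nucleus (vowel 1 from the left) is /i/.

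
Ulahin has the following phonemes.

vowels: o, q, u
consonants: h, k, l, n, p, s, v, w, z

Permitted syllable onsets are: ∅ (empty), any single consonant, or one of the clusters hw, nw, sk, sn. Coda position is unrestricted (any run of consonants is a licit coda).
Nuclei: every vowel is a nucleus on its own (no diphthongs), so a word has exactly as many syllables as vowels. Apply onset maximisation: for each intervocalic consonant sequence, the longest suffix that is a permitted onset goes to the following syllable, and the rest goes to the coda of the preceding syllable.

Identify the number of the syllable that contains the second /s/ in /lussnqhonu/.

Vowels present: u, q, o, u; each is a nucleus, giving 4 syllables.
V1 /u/ – V2 /q/: cluster /ssn/ — the longest permitted-onset suffix is /sn/; onset = /sn/, preceding coda = /s/.
V2 /q/ – V3 /o/: /h/ → onset of the next syllable (single consonants are always licit onsets).
V3 /o/ – V4 /u/: /n/ → onset of the next syllable (single consonants are always licit onsets).
Syllabification: lus.snq.ho.nu.
The second /s/ is in the onset of syllable 2 (/snq/).

2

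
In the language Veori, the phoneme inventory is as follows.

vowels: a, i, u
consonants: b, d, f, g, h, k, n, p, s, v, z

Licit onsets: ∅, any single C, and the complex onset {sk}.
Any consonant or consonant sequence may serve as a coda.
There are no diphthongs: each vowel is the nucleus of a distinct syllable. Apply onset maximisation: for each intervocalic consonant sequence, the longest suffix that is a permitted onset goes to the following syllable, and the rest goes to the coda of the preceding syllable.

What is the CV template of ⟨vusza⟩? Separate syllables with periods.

CVC.CV

Vowels present: u, a; each is a nucleus, giving 2 syllables.
/u…a/ gap (V1→V2): /sz/; trying suffixes from longest down, /z/ is the first permitted one, so coda /s/ | onset /z/.
Syllabification: vus.za.
Mapping each syllable to C/V: /vus/ → CVC, /za/ → CV.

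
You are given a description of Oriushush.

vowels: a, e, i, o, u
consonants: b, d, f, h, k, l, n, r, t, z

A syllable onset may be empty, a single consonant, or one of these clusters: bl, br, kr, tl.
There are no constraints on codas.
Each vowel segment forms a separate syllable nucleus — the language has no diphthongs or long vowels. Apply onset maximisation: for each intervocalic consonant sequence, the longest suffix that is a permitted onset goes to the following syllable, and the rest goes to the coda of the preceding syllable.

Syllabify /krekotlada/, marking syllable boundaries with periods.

Nuclei (vowels): e, o, a, a → 4 syllables.
σ1/σ2 boundary: /k/ is a single consonant, so it becomes the next onset.
σ2/σ3 boundary: cluster /tl/ — /tl/ is itself a permitted onset, so the whole cluster goes right; preceding coda = ∅.
σ3/σ4 boundary: /d/ is a single consonant, so it becomes the next onset.

kre.ko.tla.da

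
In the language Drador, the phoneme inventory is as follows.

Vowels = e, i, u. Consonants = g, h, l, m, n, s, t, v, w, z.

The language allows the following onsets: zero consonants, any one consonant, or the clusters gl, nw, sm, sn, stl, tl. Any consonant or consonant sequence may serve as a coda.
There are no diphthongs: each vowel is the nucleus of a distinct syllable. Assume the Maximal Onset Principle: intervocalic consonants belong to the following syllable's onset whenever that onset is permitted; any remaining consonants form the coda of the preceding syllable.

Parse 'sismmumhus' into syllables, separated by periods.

sism.mum.hus

The vowels are i, u, u — 3 nuclei, so 3 syllables.
/i…u/ gap (V1→V2): cluster /smm/ — the longest permitted-onset suffix is /m/; onset = /m/, preceding coda = /sm/.
/u…u/ gap (V2→V3): /mh/ — longest licit onset from the right is /h/, leaving /m/ as coda.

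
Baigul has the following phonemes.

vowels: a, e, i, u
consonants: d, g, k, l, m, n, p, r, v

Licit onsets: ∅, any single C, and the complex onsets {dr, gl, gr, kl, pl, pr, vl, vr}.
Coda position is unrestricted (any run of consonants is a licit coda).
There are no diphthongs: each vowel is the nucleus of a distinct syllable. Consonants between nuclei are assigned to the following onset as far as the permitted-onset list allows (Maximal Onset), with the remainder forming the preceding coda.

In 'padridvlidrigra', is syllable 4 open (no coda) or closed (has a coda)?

The vowels are a, i, i, i, a — 5 nuclei, so 5 syllables.
σ1/σ2 boundary: /dr/ — entire cluster is a permitted onset → onset /dr/, coda ∅.
σ2/σ3 boundary: cluster /dvl/ — the longest permitted-onset suffix is /vl/; onset = /vl/, preceding coda = /d/.
σ3/σ4 boundary: cluster /dr/ — /dr/ is itself a permitted onset, so the whole cluster goes right; preceding coda = ∅.
σ4/σ5 boundary: cluster /gr/ — /gr/ is itself a permitted onset, so the whole cluster goes right; preceding coda = ∅.
So the parse is pa.drid.vli.dri.gra.
Syllable 4 is /dri/; it ends in its nucleus with no coda, so it is open.

open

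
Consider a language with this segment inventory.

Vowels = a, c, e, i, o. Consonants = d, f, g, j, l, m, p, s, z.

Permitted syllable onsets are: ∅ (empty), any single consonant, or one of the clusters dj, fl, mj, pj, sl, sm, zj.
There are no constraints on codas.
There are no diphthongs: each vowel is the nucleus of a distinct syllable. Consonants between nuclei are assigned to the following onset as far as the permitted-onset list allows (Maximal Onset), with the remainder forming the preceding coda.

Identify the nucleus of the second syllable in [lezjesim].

e

The vowels are e, e, i — 3 nuclei, so 3 syllables.
The second nucleus (vowel 2 from the left) is /e/.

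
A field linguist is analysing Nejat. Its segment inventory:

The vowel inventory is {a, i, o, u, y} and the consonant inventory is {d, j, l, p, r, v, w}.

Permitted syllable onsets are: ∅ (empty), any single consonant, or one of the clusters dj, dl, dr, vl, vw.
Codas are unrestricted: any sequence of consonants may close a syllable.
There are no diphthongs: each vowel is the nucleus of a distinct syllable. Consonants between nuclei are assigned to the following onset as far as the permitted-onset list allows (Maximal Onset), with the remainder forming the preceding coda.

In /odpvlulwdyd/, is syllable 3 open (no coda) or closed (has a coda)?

Vowels present: o, u, y; each is a nucleus, giving 3 syllables.
σ1/σ2 boundary: /dpvl/ — longest licit onset from the right is /vl/, leaving /dp/ as coda.
σ2/σ3 boundary: /lwd/; trying suffixes from longest down, /d/ is the first permitted one, so coda /lw/ | onset /d/.
Result: odp.vlulw.dyd.
Syllable 3 is /dyd/ with coda /d/, so it is closed.

closed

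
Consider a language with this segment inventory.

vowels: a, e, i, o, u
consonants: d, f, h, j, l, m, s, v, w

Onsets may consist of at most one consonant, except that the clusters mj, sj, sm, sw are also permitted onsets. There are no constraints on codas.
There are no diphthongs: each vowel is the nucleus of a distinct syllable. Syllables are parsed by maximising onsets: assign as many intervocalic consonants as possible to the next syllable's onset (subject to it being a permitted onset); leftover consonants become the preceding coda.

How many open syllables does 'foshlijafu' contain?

Nuclei (vowels): o, i, a, u → 4 syllables.
V1 /o/ – V2 /i/: /shl/ — longest licit onset from the right is /l/, leaving /sh/ as coda.
V2 /i/ – V3 /a/: /j/ is a single consonant, so it becomes the next onset.
V3 /a/ – V4 /u/: just /f/ — single C goes to the following onset.
Putting it together: fosh.li.ja.fu.
Classifying each syllable: /fosh/ (closed), /li/ (open), /ja/ (open), /fu/ (open).
Open syllables: 3.

3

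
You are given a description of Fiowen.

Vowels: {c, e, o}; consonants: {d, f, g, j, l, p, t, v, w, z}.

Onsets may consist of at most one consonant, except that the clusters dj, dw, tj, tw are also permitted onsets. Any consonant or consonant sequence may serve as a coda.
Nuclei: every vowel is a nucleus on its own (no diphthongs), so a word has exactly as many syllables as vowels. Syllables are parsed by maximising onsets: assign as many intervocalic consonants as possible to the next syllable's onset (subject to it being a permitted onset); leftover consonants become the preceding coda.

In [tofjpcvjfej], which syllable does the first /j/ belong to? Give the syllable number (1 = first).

The vowels are o, c, e — 3 nuclei, so 3 syllables.
V1 /o/ – V2 /c/: /fjp/; trying suffixes from longest down, /p/ is the first permitted one, so coda /fj/ | onset /p/.
V2 /c/ – V3 /e/: cluster /vjf/ — the longest permitted-onset suffix is /f/; onset = /f/, preceding coda = /vj/.
Result: tofj.pcvj.fej.
The first /j/ is in the coda of syllable 1 (/tofj/).

1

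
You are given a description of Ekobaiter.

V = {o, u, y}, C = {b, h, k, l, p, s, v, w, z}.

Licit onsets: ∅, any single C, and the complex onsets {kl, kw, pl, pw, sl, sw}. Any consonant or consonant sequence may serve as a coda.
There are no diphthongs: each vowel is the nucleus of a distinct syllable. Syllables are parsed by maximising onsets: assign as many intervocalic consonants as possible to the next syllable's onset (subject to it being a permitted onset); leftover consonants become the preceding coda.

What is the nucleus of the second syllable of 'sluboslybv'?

The vowels are u, o, y — 3 nuclei, so 3 syllables.
The second nucleus (vowel 2 from the left) is /o/.

o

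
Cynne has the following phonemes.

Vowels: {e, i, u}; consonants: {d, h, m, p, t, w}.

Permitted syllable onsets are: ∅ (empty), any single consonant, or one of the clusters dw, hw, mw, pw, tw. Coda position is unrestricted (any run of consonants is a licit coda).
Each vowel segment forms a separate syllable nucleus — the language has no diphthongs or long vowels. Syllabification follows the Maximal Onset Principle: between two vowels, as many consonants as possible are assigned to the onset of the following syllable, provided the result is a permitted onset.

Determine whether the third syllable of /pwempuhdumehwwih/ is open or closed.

The vowels are e, u, u, e, i — 5 nuclei, so 5 syllables.
Between /e/ (V1) and /u/ (V2): cluster /mp/ — the longest permitted-onset suffix is /p/; onset = /p/, preceding coda = /m/.
Between /u/ (V2) and /u/ (V3): /hd/; trying suffixes from longest down, /d/ is the first permitted one, so coda /h/ | onset /d/.
Between /u/ (V3) and /e/ (V4): /m/ → onset of the next syllable (single consonants are always licit onsets).
Between /e/ (V4) and /i/ (V5): /hww/; trying suffixes from longest down, /w/ is the first permitted one, so coda /hw/ | onset /w/.
Putting it together: pwem.puh.du.mehw.wih.
Syllable 3 is /du/; it ends in its nucleus with no coda, so it is open.

open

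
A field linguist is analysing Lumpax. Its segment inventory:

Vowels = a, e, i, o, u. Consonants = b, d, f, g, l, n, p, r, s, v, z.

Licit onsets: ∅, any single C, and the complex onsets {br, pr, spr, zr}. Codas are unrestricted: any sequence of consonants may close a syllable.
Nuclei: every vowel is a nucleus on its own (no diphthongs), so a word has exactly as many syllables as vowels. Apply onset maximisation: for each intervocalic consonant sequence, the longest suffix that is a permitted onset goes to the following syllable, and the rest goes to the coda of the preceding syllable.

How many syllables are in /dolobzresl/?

Nuclei (vowels): o, o, e → 3 syllables.

3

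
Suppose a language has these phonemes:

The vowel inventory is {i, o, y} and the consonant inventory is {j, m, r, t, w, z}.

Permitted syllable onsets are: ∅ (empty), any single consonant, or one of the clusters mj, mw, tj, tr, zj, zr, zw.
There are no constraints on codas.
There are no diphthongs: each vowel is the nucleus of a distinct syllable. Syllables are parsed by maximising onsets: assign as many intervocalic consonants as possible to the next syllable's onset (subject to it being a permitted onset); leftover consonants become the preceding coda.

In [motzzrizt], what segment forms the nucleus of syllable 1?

o

Nuclei (vowels): o, i → 2 syllables.
The first nucleus (vowel 1 from the left) is /o/.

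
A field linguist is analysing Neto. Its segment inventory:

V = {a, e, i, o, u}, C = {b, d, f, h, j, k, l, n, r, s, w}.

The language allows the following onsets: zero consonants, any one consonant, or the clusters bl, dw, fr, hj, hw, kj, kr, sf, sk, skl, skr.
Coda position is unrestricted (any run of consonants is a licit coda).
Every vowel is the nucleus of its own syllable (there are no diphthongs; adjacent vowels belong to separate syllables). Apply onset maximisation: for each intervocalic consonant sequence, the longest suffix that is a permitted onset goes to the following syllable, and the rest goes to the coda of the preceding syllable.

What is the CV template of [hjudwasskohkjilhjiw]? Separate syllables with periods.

The vowels are u, a, o, i, i — 5 nuclei, so 5 syllables.
V1 /u/ – V2 /a/: /dw/ — entire cluster is a permitted onset → onset /dw/, coda ∅.
V2 /a/ – V3 /o/: cluster /ssk/ — the longest permitted-onset suffix is /sk/; onset = /sk/, preceding coda = /s/.
V3 /o/ – V4 /i/: cluster /hkj/ — the longest permitted-onset suffix is /kj/; onset = /kj/, preceding coda = /h/.
V4 /i/ – V5 /i/: /lhj/; trying suffixes from longest down, /hj/ is the first permitted one, so coda /l/ | onset /hj/.
Putting it together: hju.dwas.skoh.kjil.hjiw.
Mapping each syllable to C/V: /hju/ → CCV, /dwas/ → CCVC, /skoh/ → CCVC, /kjil/ → CCVC, /hjiw/ → CCVC.

CCV.CCVC.CCVC.CCVC.CCVC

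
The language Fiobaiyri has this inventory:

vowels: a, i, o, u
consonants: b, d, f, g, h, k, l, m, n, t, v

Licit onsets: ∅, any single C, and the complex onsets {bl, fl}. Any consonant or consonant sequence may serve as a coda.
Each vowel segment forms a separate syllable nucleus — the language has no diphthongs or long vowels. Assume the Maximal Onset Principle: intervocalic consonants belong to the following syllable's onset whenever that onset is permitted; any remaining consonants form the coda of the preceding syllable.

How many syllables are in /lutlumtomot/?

The vowels are u, u, o, o — 4 nuclei, so 4 syllables.

4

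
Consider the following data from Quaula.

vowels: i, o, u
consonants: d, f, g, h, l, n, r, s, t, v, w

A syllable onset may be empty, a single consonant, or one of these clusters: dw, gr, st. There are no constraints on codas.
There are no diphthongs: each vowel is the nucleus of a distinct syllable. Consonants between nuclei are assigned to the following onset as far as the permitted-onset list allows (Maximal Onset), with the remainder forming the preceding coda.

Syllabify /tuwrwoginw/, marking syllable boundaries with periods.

Nuclei (vowels): u, o, i → 3 syllables.
Between /u/ (V1) and /o/ (V2): cluster /wrw/ — the longest permitted-onset suffix is /w/; onset = /w/, preceding coda = /wr/.
Between /o/ (V2) and /i/ (V3): /g/ → onset of the next syllable (single consonants are always licit onsets).

tuwr.wo.ginw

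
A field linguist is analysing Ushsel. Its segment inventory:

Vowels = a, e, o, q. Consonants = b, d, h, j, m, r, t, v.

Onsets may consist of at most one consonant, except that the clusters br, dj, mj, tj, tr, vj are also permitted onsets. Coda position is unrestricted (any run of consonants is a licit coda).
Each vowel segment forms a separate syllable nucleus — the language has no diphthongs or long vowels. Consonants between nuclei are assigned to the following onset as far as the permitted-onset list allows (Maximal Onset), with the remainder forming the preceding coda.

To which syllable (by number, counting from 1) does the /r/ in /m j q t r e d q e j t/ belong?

The vowels are q, e, q, e — 4 nuclei, so 4 syllables.
V1 /q/ – V2 /e/: cluster /tr/ — /tr/ is itself a permitted onset, so the whole cluster goes right; preceding coda = ∅.
V2 /e/ – V3 /q/: /d/ is a single consonant, so it becomes the next onset.
V3 /q/ – V4 /e/: no consonants, so the boundary falls immediately after /q/.
Putting it together: mjq.tre.dq.ejt.
The /r/ is in the onset of syllable 2 (/tre/).

2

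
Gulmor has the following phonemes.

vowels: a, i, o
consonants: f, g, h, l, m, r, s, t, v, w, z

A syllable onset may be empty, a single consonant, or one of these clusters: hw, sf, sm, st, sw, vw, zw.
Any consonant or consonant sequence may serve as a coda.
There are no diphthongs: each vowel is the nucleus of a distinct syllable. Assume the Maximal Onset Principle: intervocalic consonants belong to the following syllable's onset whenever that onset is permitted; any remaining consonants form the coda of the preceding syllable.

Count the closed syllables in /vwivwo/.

0

The vowels are i, o — 2 nuclei, so 2 syllables.
σ1/σ2 boundary: /vw/ is a licit onset in full, so it all attaches to the next syllable.
Result: vwi.vwo.
Classifying each syllable: /vwi/ (open), /vwo/ (open).
Closed syllables: 0.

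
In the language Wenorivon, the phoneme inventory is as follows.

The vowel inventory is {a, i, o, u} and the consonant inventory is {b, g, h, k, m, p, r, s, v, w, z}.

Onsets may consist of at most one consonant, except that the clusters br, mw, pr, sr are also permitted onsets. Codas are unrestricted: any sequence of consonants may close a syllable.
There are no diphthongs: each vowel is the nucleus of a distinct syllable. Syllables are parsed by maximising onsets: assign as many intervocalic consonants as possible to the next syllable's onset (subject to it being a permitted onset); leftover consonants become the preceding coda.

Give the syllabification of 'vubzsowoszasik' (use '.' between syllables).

Nuclei (vowels): u, o, o, a, i → 5 syllables.
σ1/σ2 boundary: cluster /bzs/ — the longest permitted-onset suffix is /s/; onset = /s/, preceding coda = /bz/.
σ2/σ3 boundary: just /w/ — single C goes to the following onset.
σ3/σ4 boundary: cluster /sz/ — the longest permitted-onset suffix is /z/; onset = /z/, preceding coda = /s/.
σ4/σ5 boundary: /s/ is a single consonant, so it becomes the next onset.

vubz.so.wos.za.sik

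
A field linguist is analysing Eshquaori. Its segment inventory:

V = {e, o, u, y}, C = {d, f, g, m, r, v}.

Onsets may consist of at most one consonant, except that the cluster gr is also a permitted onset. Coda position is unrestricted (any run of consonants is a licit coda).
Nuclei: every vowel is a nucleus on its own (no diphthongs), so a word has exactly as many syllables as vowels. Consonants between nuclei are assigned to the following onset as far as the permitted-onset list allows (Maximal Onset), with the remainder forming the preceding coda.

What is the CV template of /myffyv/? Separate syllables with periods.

Vowels present: y, y; each is a nucleus, giving 2 syllables.
V1 /y/ – V2 /y/: /ff/ — longest licit onset from the right is /f/, leaving /f/ as coda.
Syllabification: myf.fyv.
Mapping each syllable to C/V: /myf/ → CVC, /fyv/ → CVC.

CVC.CVC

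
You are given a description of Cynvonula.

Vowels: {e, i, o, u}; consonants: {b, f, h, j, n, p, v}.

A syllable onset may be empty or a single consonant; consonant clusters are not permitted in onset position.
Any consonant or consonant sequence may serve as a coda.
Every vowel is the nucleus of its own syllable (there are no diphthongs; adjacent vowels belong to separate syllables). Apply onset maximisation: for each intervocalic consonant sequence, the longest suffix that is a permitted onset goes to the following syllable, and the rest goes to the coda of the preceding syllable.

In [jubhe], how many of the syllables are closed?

Nuclei (vowels): u, e → 2 syllables.
σ1/σ2 boundary: /bh/; trying suffixes from longest down, /h/ is the first permitted one, so coda /b/ | onset /h/.
So the parse is jub.he.
Classifying each syllable: /jub/ (closed), /he/ (open).
Closed syllables: 1.

1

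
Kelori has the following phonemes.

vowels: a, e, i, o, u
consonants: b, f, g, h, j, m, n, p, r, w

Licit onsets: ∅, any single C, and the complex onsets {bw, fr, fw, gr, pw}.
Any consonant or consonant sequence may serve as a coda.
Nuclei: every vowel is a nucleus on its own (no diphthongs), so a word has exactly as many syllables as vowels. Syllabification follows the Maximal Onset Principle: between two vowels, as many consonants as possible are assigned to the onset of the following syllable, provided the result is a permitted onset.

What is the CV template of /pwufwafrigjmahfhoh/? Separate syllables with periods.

Vowels present: u, a, i, a, o; each is a nucleus, giving 5 syllables.
σ1/σ2 boundary: /fw/ — entire cluster is a permitted onset → onset /fw/, coda ∅.
σ2/σ3 boundary: cluster /fr/ — /fr/ is itself a permitted onset, so the whole cluster goes right; preceding coda = ∅.
σ3/σ4 boundary: cluster /gjm/ — the longest permitted-onset suffix is /m/; onset = /m/, preceding coda = /gj/.
σ4/σ5 boundary: /hfh/ splits as /hf/ + /h/ (/h/ is the longest suffix that is a licit onset).
So the parse is pwu.fwa.frigj.mahf.hoh.
Mapping each syllable to C/V: /pwu/ → CCV, /fwa/ → CCV, /frigj/ → CCVCC, /mahf/ → CVCC, /hoh/ → CVC.

CCV.CCV.CCVCC.CVCC.CVC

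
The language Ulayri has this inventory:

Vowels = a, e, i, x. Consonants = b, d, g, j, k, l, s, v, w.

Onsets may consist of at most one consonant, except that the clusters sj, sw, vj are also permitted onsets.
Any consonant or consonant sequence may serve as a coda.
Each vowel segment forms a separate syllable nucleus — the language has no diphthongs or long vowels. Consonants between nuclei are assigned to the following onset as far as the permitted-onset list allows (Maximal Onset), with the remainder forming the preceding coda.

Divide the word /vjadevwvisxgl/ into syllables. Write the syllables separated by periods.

Nuclei (vowels): a, e, i, x → 4 syllables.
/a…e/ gap (V1→V2): just /d/ — single C goes to the following onset.
/e…i/ gap (V2→V3): cluster /vwv/ — the longest permitted-onset suffix is /v/; onset = /v/, preceding coda = /vw/.
/i…x/ gap (V3→V4): just /s/ — single C goes to the following onset.

vja.devw.vi.sxgl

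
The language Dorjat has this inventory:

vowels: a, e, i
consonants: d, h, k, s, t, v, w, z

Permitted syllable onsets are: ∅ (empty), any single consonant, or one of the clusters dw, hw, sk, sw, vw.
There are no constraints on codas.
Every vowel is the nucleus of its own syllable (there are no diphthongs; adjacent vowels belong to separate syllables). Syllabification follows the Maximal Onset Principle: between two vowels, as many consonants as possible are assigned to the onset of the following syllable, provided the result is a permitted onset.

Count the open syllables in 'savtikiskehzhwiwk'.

2

The vowels are a, i, i, e, i — 5 nuclei, so 5 syllables.
V1 /a/ – V2 /i/: /vt/; trying suffixes from longest down, /t/ is the first permitted one, so coda /v/ | onset /t/.
V2 /i/ – V3 /i/: just /k/ — single C goes to the following onset.
V3 /i/ – V4 /e/: /sk/ is a licit onset in full, so it all attaches to the next syllable.
V4 /e/ – V5 /i/: cluster /hzhw/ — the longest permitted-onset suffix is /hw/; onset = /hw/, preceding coda = /hz/.
Result: sav.ti.ki.skehz.hwiwk.
Classifying each syllable: /sav/ (closed), /ti/ (open), /ki/ (open), /skehz/ (closed), /hwiwk/ (closed).
Open syllables: 2.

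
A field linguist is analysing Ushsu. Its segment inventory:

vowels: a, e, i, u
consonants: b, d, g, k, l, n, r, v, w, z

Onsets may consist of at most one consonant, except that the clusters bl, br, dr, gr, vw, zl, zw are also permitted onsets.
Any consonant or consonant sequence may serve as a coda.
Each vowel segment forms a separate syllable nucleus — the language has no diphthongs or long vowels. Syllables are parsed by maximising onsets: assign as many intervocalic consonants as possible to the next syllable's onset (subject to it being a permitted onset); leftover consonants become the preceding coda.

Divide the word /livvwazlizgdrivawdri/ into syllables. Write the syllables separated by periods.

liv.vwa.zlizg.dri.vaw.dri

Vowels present: i, a, i, i, a, i; each is a nucleus, giving 6 syllables.
σ1/σ2 boundary: /vvw/ splits as /v/ + /vw/ (/vw/ is the longest suffix that is a licit onset).
σ2/σ3 boundary: /zl/ is a licit onset in full, so it all attaches to the next syllable.
σ3/σ4 boundary: /zgdr/ — longest licit onset from the right is /dr/, leaving /zg/ as coda.
σ4/σ5 boundary: /v/ is a single consonant, so it becomes the next onset.
σ5/σ6 boundary: /wdr/; trying suffixes from longest down, /dr/ is the first permitted one, so coda /w/ | onset /dr/.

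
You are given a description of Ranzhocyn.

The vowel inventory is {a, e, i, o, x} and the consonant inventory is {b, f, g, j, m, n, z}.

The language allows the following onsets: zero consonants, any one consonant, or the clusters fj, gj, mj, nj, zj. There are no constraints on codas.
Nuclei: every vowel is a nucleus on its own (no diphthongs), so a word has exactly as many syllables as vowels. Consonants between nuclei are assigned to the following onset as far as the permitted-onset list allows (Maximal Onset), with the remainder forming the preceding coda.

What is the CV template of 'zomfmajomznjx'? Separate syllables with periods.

CVCC.CV.CVCC.CCV

Vowels present: o, a, o, x; each is a nucleus, giving 4 syllables.
V1 /o/ – V2 /a/: /mfm/ splits as /mf/ + /m/ (/m/ is the longest suffix that is a licit onset).
V2 /a/ – V3 /o/: /j/ is a single consonant, so it becomes the next onset.
V3 /o/ – V4 /x/: /mznj/; trying suffixes from longest down, /nj/ is the first permitted one, so coda /mz/ | onset /nj/.
Putting it together: zomf.ma.jomz.njx.
Mapping each syllable to C/V: /zomf/ → CVCC, /ma/ → CV, /jomz/ → CVCC, /njx/ → CCV.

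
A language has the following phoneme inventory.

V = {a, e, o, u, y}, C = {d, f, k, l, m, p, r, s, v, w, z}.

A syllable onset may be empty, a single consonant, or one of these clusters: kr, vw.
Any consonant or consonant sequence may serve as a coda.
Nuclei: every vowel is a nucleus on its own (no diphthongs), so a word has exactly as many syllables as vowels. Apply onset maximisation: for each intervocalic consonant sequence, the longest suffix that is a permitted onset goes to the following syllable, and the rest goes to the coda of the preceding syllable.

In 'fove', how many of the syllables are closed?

0

Vowels present: o, e; each is a nucleus, giving 2 syllables.
V1 /o/ – V2 /e/: /v/ → onset of the next syllable (single consonants are always licit onsets).
Putting it together: fo.ve.
Classifying each syllable: /fo/ (open), /ve/ (open).
Closed syllables: 0.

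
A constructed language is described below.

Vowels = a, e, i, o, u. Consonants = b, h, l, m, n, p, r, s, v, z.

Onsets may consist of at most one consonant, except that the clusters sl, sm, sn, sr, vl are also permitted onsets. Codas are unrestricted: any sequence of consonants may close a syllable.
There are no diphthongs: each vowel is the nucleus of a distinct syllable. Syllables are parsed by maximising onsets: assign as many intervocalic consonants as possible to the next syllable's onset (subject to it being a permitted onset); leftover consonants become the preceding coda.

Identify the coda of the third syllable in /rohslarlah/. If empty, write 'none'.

h

The vowels are o, a, a — 3 nuclei, so 3 syllables.
V1 /o/ – V2 /a/: /hsl/ splits as /h/ + /sl/ (/sl/ is the longest suffix that is a licit onset).
V2 /a/ – V3 /a/: cluster /rl/ — the longest permitted-onset suffix is /l/; onset = /l/, preceding coda = /r/.
Syllabification: roh.slar.lah.
Syllable 3 is /lah/: onset /l/, nucleus /a/, coda /h/.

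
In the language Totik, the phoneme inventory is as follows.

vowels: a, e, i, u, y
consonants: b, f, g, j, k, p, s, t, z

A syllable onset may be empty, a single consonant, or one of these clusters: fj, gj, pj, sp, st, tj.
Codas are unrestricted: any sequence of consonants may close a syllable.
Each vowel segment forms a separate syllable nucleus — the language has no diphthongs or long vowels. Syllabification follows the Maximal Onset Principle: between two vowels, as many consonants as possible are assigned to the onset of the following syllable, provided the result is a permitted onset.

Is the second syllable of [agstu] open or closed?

open

Nuclei (vowels): a, u → 2 syllables.
/a…u/ gap (V1→V2): /gst/; trying suffixes from longest down, /st/ is the first permitted one, so coda /g/ | onset /st/.
Syllabification: ag.stu.
Syllable 2 is /stu/; it ends in its nucleus with no coda, so it is open.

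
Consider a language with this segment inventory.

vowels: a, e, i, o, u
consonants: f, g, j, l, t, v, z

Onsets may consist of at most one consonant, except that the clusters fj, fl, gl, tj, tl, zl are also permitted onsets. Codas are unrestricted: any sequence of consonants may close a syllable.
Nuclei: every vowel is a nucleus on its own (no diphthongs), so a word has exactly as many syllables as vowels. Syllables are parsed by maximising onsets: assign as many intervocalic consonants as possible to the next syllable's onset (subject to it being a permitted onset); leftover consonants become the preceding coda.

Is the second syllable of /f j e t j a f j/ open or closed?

closed

Nuclei (vowels): e, a → 2 syllables.
σ1/σ2 boundary: /tj/ — entire cluster is a permitted onset → onset /tj/, coda ∅.
Putting it together: fje.tjafj.
Syllable 2 is /tjafj/ with coda /fj/, so it is closed.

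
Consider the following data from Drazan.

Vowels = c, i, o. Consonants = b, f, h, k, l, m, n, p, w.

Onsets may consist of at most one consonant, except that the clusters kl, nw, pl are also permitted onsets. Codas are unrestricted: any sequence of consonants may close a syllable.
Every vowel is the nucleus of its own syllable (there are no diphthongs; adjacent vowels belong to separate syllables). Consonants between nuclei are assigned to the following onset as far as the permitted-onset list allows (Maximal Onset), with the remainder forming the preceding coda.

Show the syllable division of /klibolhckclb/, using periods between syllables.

Vowels present: i, o, c, c; each is a nucleus, giving 4 syllables.
Between /i/ (V1) and /o/ (V2): /b/ is a single consonant, so it becomes the next onset.
Between /o/ (V2) and /c/ (V3): /lh/ splits as /l/ + /h/ (/h/ is the longest suffix that is a licit onset).
Between /c/ (V3) and /c/ (V4): /k/ is a single consonant, so it becomes the next onset.

kli.bol.hc.kclb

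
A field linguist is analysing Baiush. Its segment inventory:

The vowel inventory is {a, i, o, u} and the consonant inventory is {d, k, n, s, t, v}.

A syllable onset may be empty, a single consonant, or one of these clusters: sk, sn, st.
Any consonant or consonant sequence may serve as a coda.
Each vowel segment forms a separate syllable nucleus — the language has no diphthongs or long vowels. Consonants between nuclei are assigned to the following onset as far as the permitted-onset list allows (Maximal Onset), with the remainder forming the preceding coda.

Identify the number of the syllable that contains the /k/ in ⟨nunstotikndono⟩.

Nuclei (vowels): u, o, i, o, o → 5 syllables.
Between /u/ (V1) and /o/ (V2): /nst/ splits as /n/ + /st/ (/st/ is the longest suffix that is a licit onset).
Between /o/ (V2) and /i/ (V3): /t/ → onset of the next syllable (single consonants are always licit onsets).
Between /i/ (V3) and /o/ (V4): cluster /knd/ — the longest permitted-onset suffix is /d/; onset = /d/, preceding coda = /kn/.
Between /o/ (V4) and /o/ (V5): /n/ is a single consonant, so it becomes the next onset.
Putting it together: nun.sto.tikn.do.no.
The /k/ is in the coda of syllable 3 (/tikn/).

3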